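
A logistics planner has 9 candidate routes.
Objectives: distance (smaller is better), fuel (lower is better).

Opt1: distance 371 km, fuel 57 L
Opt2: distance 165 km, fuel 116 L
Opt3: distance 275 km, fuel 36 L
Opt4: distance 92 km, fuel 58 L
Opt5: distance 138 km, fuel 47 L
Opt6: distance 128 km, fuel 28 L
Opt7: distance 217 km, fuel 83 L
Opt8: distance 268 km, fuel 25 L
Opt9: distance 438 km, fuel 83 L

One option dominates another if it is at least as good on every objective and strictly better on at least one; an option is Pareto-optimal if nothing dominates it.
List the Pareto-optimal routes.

Opt1: dominated by Opt3 (distance 275≤371, fuel 36≤57).
Opt2: dominated by Opt4 (distance 92≤165, fuel 58≤116).
Opt3: dominated by Opt6 (distance 128≤275, fuel 28≤36).
Opt4: not dominated (best distance).
Opt5: dominated by Opt6 (distance 128≤138, fuel 28≤47).
Opt6: not dominated.
Opt7: dominated by Opt4 (distance 92≤217, fuel 58≤83).
Opt8: not dominated (best fuel).
Opt9: dominated by Opt1 (distance 371≤438, fuel 57≤83).

Opt4, Opt6, Opt8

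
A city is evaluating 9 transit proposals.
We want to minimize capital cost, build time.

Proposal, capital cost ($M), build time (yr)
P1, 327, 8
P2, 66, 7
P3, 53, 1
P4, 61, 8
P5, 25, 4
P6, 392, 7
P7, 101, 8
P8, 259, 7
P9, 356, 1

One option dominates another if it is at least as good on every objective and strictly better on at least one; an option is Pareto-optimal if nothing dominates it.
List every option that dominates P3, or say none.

P1: worse on capital cost (327 vs 53).
P2: worse on capital cost (66 vs 53).
P4: worse on capital cost (61 vs 53).
P5: worse on build time (4 vs 1).
P6: worse on capital cost (392 vs 53).
P7: worse on capital cost (101 vs 53).
P8: worse on capital cost (259 vs 53).
P9: worse on capital cost (356 vs 53).
No option dominates P3.

none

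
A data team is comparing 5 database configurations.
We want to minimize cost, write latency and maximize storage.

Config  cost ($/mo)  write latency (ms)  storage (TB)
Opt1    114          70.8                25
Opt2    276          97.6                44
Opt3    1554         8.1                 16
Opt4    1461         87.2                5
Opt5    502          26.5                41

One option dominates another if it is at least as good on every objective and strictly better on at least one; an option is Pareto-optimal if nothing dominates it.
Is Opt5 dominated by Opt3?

No

Opt3 vs Opt5: Opt3 is worse on cost (1554 vs 502), so it does not dominate Opt5.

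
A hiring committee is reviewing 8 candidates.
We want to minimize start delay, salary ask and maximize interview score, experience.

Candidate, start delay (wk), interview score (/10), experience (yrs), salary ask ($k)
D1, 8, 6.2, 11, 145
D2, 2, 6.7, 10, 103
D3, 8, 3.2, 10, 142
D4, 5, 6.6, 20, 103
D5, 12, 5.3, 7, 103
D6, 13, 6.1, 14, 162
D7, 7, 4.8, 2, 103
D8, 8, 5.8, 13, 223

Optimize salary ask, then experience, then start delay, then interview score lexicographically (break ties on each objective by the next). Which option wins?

First minimize salary ask: best is 103, kept {D2, D4, D5, D7}.
Then maximize experience: best is 20, kept {D4}.

D4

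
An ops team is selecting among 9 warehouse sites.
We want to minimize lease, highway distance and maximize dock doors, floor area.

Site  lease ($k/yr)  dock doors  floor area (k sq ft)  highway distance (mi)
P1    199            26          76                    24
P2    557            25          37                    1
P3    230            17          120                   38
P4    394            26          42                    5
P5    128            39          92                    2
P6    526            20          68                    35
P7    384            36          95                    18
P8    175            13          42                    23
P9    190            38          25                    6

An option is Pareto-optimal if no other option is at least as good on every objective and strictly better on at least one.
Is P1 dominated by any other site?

Yes

P5 vs P1: lease 128≤199, dock doors 39≥26, floor area 92≥76, highway distance 2≤24 — P5 is at least as good on every objective and strictly better on at least one, so P5 dominates P1.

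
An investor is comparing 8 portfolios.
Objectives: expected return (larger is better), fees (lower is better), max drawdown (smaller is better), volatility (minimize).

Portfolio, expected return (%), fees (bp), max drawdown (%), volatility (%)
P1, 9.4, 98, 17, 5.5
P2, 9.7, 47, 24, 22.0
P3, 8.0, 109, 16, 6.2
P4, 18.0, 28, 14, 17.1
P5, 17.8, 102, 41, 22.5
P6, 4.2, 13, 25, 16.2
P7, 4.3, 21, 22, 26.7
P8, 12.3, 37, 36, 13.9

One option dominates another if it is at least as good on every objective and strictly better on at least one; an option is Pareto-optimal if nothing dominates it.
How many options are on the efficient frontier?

P1: not dominated (best volatility).
P2: dominated by P4 (expected return 18.0≥9.7, fees 28≤47, max drawdown 14≤24, volatility 17.1≤22.0).
P3: not dominated.
P4: not dominated (best expected return).
P5: dominated by P4 (expected return 18.0≥17.8, fees 28≤102, max drawdown 14≤41, volatility 17.1≤22.5).
P6: not dominated (best fees).
P7: not dominated.
P8: not dominated.
Pareto-optimal: P1, P3, P4, P6, P7, P8 → 6.

6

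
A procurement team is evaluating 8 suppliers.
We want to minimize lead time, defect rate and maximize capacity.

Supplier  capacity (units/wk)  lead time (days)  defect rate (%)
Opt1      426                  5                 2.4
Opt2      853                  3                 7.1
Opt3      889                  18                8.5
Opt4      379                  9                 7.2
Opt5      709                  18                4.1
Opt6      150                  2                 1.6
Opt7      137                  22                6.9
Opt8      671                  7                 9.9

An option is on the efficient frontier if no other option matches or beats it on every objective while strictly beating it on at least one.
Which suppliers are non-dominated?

Opt1: not dominated.
Opt2: not dominated.
Opt3: not dominated (best capacity).
Opt4: dominated by Opt1 (capacity 426≥379, lead time 5≤9, defect rate 2.4≤7.2).
Opt5: not dominated.
Opt6: not dominated (best lead time).
Opt7: dominated by Opt1 (capacity 426≥137, lead time 5≤22, defect rate 2.4≤6.9).
Opt8: dominated by Opt2 (capacity 853≥671, lead time 3≤7, defect rate 7.1≤9.9).

Opt1, Opt2, Opt3, Opt5, Opt6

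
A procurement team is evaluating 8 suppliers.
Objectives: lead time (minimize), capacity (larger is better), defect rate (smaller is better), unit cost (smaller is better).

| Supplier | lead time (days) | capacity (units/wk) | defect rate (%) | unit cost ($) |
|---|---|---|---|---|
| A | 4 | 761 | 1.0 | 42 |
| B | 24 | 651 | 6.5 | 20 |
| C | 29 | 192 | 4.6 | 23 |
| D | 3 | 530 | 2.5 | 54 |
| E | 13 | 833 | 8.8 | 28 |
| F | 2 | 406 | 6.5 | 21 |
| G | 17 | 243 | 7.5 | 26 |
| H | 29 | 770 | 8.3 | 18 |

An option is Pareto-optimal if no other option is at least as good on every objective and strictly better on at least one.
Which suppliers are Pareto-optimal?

A: not dominated (best defect rate).
B: not dominated.
C: not dominated.
D: not dominated.
E: not dominated (best capacity).
F: not dominated (best lead time).
G: dominated by F (lead time 2≤17, capacity 406≥243, defect rate 6.5≤7.5, unit cost 21≤26).
H: not dominated (best unit cost).

A, B, C, D, E, F, H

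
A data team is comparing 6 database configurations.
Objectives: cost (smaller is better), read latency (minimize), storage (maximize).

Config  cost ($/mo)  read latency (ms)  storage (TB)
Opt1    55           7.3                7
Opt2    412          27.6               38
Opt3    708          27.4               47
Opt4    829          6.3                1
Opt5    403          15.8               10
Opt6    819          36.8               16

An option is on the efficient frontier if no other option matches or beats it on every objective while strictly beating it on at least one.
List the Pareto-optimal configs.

Opt1, Opt2, Opt3, Opt4, Opt5

Opt1: not dominated (best cost).
Opt2: not dominated.
Opt3: not dominated (best storage).
Opt4: not dominated (best read latency).
Opt5: not dominated.
Opt6: dominated by Opt2 (cost 412≤819, read latency 27.6≤36.8, storage 38≥16).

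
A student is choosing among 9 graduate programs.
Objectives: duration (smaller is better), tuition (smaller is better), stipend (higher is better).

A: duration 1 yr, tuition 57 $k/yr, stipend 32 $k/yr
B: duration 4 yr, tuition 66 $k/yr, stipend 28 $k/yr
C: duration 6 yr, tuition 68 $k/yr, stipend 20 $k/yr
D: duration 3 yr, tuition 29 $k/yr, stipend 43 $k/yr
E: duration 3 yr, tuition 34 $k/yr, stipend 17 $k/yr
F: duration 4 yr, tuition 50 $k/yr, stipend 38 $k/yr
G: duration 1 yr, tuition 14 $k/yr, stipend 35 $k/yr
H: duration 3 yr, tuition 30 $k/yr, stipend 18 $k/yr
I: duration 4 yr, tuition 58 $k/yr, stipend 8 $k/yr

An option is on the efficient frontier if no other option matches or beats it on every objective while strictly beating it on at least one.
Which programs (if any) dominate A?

G

G: duration 1≤1, tuition 14≤57, stipend 35≥32 — dominates A.
Others (B, C, D, E, F, H, I) are each worse than A on at least one objective.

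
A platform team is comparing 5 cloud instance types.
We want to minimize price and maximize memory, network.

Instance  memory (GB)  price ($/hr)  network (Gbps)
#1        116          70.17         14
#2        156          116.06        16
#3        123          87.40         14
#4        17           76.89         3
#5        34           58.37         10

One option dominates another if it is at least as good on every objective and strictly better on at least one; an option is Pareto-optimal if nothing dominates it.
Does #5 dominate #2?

No

#5 vs #2: #5 is worse on memory (34 vs 156), so it does not dominate #2.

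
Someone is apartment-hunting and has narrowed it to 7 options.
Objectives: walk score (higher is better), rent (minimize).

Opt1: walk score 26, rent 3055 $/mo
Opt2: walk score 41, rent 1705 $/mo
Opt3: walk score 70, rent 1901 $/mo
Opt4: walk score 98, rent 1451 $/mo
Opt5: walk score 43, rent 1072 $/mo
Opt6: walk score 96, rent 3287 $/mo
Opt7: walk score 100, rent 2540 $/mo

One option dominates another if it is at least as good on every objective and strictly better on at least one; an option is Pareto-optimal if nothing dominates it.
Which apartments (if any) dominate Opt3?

Opt4

Opt4: walk score 98≥70, rent 1451≤1901 — dominates Opt3.
Others (Opt1, Opt2, Opt5, Opt6, Opt7) are each worse than Opt3 on at least one objective.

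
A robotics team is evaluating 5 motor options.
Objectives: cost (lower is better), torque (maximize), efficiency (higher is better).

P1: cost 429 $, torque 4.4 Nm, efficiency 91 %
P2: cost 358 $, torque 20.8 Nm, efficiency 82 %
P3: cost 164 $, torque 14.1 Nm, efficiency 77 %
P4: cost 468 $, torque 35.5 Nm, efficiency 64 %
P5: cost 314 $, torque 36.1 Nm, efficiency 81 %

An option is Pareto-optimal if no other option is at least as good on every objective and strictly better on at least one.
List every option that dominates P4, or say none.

P5: cost 314≤468, torque 36.1≥35.5, efficiency 81≥64 — dominates P4.
Others (P1, P2, P3) are each worse than P4 on at least one objective.

P5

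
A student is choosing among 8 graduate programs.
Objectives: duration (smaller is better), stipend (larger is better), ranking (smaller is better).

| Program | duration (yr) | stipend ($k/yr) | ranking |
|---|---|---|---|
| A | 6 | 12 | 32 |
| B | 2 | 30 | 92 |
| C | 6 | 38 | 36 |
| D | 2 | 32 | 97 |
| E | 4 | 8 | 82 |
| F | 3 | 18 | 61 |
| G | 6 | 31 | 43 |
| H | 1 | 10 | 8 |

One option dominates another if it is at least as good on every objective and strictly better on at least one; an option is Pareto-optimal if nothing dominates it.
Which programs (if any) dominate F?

none

A: worse on duration (6 vs 3).
B: worse on ranking (92 vs 61).
C: worse on duration (6 vs 3).
D: worse on ranking (97 vs 61).
E: worse on duration (4 vs 3).
G: worse on duration (6 vs 3).
H: worse on stipend (10 vs 18).
No option dominates F.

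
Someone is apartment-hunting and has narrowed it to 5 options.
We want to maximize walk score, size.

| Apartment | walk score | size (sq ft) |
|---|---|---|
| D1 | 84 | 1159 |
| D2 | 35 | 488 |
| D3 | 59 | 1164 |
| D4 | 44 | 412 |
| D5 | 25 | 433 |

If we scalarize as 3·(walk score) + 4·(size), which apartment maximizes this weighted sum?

D1

D1: 3·84 + 4·1159 = 4888
D2: 3·35 + 4·488 = 2057
D3: 3·59 + 4·1164 = 4833
D4: 3·44 + 4·412 = 1780
D5: 3·25 + 4·433 = 1807
Highest: D1 at 4888.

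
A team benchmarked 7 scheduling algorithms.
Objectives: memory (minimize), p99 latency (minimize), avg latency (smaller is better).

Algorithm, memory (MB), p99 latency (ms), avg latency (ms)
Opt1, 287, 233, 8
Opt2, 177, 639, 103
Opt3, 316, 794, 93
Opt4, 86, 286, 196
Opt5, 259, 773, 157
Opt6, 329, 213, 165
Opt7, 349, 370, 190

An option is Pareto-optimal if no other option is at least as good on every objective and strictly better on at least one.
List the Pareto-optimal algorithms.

Opt1, Opt2, Opt4, Opt6

Opt1: not dominated (best avg latency).
Opt2: not dominated.
Opt3: dominated by Opt1 (memory 287≤316, p99 latency 233≤794, avg latency 8≤93).
Opt4: not dominated (best memory).
Opt5: dominated by Opt2 (memory 177≤259, p99 latency 639≤773, avg latency 103≤157).
Opt6: not dominated (best p99 latency).
Opt7: dominated by Opt1 (memory 287≤349, p99 latency 233≤370, avg latency 8≤190).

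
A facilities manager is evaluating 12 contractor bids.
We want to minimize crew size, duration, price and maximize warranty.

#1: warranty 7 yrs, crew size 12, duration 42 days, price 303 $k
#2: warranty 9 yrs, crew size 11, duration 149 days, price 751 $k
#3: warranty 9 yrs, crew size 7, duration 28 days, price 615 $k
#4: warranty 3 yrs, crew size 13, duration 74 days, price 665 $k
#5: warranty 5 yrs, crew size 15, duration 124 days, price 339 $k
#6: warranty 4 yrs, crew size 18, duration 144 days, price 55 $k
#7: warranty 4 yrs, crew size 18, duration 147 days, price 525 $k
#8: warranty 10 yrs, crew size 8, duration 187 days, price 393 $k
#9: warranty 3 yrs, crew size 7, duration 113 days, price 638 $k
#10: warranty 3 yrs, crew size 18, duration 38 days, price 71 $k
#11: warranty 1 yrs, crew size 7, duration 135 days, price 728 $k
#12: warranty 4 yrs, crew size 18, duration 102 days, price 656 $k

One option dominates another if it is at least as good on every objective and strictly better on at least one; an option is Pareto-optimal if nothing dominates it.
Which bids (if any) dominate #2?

#3

#3: warranty 9≥9, crew size 7≤11, duration 28≤149, price 615≤751 — dominates #2.
Others (#1, #4, #5, #6, #7, #8, #9, #10, #11, #12) are each worse than #2 on at least one objective.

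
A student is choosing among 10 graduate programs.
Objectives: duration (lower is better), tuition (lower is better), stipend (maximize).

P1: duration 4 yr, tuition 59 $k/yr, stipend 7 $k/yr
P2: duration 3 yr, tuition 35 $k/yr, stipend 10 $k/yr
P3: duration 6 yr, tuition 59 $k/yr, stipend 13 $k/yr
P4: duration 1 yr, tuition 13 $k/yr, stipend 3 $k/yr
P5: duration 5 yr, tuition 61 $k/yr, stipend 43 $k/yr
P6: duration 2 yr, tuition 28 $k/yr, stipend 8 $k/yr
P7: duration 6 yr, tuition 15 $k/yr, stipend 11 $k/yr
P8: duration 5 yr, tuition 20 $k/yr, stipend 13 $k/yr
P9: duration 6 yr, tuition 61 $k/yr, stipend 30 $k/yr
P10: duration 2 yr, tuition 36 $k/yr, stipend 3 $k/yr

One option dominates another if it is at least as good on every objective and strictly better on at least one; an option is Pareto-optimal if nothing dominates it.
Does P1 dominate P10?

P1 vs P10: P1 is worse on duration (4 vs 2), so it does not dominate P10.

No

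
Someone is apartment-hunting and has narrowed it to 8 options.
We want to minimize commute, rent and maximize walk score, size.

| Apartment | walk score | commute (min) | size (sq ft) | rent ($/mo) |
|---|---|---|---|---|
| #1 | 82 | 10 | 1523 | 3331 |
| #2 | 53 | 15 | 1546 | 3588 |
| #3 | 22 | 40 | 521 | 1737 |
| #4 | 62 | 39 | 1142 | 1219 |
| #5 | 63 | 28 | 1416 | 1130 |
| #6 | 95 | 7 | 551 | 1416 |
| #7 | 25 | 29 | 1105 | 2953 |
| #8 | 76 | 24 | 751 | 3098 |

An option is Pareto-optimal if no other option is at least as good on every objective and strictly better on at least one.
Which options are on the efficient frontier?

#1, #2, #5, #6, #8

#1: not dominated.
#2: not dominated (best size).
#3: dominated by #4 (walk score 62≥22, commute 39≤40, size 1142≥521, rent 1219≤1737).
#4: dominated by #5 (walk score 63≥62, commute 28≤39, size 1416≥1142, rent 1130≤1219).
#5: not dominated (best rent).
#6: not dominated (best walk score).
#7: dominated by #5 (walk score 63≥25, commute 28≤29, size 1416≥1105, rent 1130≤2953).
#8: not dominated.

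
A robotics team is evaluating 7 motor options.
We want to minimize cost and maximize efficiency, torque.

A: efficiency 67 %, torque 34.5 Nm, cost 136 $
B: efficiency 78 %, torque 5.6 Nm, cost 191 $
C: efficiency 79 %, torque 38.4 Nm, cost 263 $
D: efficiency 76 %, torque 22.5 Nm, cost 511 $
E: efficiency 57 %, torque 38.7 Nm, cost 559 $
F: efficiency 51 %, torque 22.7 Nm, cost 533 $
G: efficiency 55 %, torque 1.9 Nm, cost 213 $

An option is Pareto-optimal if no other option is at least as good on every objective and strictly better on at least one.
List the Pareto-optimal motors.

A: not dominated (best cost).
B: not dominated.
C: not dominated (best efficiency).
D: dominated by C (efficiency 79≥76, torque 38.4≥22.5, cost 263≤511).
E: not dominated (best torque).
F: dominated by A (efficiency 67≥51, torque 34.5≥22.7, cost 136≤533).
G: dominated by A (efficiency 67≥55, torque 34.5≥1.9, cost 136≤213).

A, B, C, E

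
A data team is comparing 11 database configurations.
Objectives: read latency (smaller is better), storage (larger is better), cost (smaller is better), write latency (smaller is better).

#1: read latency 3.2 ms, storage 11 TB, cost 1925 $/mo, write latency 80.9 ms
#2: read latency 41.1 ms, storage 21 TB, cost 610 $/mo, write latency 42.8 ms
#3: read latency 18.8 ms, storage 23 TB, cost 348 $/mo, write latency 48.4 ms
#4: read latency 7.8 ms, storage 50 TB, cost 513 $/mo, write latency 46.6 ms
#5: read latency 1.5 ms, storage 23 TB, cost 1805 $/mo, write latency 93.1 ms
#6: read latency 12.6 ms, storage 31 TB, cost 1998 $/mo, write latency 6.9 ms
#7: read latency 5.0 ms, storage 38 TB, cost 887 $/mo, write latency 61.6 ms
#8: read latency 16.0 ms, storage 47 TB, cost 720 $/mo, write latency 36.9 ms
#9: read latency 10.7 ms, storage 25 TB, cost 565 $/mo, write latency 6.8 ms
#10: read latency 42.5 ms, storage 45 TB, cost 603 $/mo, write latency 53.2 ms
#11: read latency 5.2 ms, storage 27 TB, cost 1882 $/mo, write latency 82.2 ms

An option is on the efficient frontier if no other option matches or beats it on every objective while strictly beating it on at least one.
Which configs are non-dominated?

#1: not dominated.
#2: dominated by #9 (read latency 10.7≤41.1, storage 25≥21, cost 565≤610, write latency 6.8≤42.8).
#3: not dominated (best cost).
#4: not dominated (best storage).
#5: not dominated (best read latency).
#6: not dominated.
#7: not dominated.
#8: not dominated.
#9: not dominated (best write latency).
#10: dominated by #4 (read latency 7.8≤42.5, storage 50≥45, cost 513≤603, write latency 46.6≤53.2).
#11: dominated by #7 (read latency 5.0≤5.2, storage 38≥27, cost 887≤1882, write latency 61.6≤82.2).

#1, #3, #4, #5, #6, #7, #8, #9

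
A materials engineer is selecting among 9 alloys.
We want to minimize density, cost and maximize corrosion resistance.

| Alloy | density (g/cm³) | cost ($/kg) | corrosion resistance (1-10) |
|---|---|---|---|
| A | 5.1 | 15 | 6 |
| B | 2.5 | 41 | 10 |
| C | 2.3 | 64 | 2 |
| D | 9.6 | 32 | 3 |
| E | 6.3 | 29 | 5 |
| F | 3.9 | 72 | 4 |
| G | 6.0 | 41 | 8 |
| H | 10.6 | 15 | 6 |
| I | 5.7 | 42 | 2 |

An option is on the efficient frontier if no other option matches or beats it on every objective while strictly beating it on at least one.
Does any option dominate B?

A: worse on density (5.1 vs 2.5).
C: worse on cost (64 vs 41).
D: worse on density (9.6 vs 2.5).
E: worse on density (6.3 vs 2.5).
F: worse on density (3.9 vs 2.5).
G: worse on density (6.0 vs 2.5).
H: worse on density (10.6 vs 2.5).
I: worse on density (5.7 vs 2.5).
No option is at least as good as B on every objective and strictly better on one.

No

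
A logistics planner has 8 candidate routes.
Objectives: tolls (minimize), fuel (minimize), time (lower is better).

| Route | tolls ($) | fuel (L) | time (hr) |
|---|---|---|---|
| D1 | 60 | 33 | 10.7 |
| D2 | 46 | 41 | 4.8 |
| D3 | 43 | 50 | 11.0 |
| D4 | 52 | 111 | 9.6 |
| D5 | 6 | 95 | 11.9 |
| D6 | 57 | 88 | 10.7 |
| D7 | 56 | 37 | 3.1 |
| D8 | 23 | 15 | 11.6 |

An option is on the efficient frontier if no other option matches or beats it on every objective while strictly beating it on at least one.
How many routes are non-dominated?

6

D1: not dominated.
D2: not dominated.
D3: not dominated.
D4: dominated by D2 (tolls 46≤52, fuel 41≤111, time 4.8≤9.6).
D5: not dominated (best tolls).
D6: dominated by D2 (tolls 46≤57, fuel 41≤88, time 4.8≤10.7).
D7: not dominated (best time).
D8: not dominated (best fuel).
Pareto-optimal: D1, D2, D3, D5, D7, D8 → 6.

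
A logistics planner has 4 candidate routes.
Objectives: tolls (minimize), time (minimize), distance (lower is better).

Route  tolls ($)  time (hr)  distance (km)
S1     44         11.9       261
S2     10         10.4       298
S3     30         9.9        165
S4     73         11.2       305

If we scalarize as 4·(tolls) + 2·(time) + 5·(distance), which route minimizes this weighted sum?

S3

S1: 4·44 + 2·11.9 + 5·261 = 1504.8
S2: 4·10 + 2·10.4 + 5·298 = 1550.8
S3: 4·30 + 2·9.9 + 5·165 = 964.8
S4: 4·73 + 2·11.2 + 5·305 = 1839.4
Lowest: S3 at 964.8.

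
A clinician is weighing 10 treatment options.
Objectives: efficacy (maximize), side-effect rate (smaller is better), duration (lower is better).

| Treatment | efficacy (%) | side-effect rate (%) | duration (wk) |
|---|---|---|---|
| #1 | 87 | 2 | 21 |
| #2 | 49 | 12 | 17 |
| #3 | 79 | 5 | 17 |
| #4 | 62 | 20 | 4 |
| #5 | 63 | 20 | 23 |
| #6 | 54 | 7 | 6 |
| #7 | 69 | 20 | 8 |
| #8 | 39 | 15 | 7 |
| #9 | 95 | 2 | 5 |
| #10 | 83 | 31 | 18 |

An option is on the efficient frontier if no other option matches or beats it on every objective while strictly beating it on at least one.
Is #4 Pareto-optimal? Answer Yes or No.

Yes

#1: worse on duration (21 vs 4).
#2: worse on efficacy (49 vs 62).
#3: worse on duration (17 vs 4).
#5: worse on duration (23 vs 4).
#6: worse on efficacy (54 vs 62).
#7: worse on duration (8 vs 4).
#8: worse on efficacy (39 vs 62).
#9: worse on duration (5 vs 4).
#10: worse on side-effect rate (31 vs 20).
No option is at least as good as #4 on every objective and strictly better on one.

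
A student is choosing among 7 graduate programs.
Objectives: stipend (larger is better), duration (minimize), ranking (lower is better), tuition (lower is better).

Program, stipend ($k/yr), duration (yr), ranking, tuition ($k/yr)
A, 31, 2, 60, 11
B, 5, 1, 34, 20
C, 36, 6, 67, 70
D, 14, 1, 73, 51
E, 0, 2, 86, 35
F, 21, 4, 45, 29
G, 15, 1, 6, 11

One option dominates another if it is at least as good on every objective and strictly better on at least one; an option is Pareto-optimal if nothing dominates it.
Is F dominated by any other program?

No

A: worse on ranking (60 vs 45).
B: worse on stipend (5 vs 21).
C: worse on duration (6 vs 4).
D: worse on stipend (14 vs 21).
E: worse on stipend (0 vs 21).
G: worse on stipend (15 vs 21).
No option is at least as good as F on every objective and strictly better on one.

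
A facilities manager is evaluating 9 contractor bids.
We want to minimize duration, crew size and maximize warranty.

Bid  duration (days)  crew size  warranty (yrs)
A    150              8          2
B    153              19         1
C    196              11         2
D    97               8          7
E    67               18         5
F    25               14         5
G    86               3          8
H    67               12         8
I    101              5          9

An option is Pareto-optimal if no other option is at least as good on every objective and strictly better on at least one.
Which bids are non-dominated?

A: dominated by D (duration 97≤150, crew size 8≤8, warranty 7≥2).
B: dominated by A (duration 150≤153, crew size 8≤19, warranty 2≥1).
C: dominated by A (duration 150≤196, crew size 8≤11, warranty 2≥2).
D: dominated by G (duration 86≤97, crew size 3≤8, warranty 8≥7).
E: dominated by F (duration 25≤67, crew size 14≤18, warranty 5≥5).
F: not dominated (best duration).
G: not dominated (best crew size).
H: not dominated.
I: not dominated (best warranty).

F, G, H, I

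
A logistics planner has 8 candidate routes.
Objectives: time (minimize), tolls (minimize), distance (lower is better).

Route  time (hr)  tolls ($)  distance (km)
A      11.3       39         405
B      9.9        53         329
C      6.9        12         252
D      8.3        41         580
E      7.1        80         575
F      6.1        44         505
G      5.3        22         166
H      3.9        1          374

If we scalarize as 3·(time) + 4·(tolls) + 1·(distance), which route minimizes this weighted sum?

G

A: 3·11.3 + 4·39 + 1·405 = 594.9
B: 3·9.9 + 4·53 + 1·329 = 570.7
C: 3·6.9 + 4·12 + 1·252 = 320.7
D: 3·8.3 + 4·41 + 1·580 = 768.9
E: 3·7.1 + 4·80 + 1·575 = 916.3
F: 3·6.1 + 4·44 + 1·505 = 699.3
G: 3·5.3 + 4·22 + 1·166 = 269.9
H: 3·3.9 + 4·1 + 1·374 = 389.7
Lowest: G at 269.9.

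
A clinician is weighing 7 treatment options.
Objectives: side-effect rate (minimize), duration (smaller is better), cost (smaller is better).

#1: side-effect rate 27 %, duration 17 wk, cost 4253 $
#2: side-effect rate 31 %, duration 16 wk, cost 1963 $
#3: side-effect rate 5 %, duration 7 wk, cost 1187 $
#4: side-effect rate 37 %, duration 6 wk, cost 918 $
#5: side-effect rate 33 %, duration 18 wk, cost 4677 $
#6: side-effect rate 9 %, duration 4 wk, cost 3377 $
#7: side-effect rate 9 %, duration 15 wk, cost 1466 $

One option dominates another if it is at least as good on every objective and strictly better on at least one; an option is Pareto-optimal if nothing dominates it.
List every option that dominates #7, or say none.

#3

#3: side-effect rate 5≤9, duration 7≤15, cost 1187≤1466 — dominates #7.
Others (#1, #2, #4, #5, #6) are each worse than #7 on at least one objective.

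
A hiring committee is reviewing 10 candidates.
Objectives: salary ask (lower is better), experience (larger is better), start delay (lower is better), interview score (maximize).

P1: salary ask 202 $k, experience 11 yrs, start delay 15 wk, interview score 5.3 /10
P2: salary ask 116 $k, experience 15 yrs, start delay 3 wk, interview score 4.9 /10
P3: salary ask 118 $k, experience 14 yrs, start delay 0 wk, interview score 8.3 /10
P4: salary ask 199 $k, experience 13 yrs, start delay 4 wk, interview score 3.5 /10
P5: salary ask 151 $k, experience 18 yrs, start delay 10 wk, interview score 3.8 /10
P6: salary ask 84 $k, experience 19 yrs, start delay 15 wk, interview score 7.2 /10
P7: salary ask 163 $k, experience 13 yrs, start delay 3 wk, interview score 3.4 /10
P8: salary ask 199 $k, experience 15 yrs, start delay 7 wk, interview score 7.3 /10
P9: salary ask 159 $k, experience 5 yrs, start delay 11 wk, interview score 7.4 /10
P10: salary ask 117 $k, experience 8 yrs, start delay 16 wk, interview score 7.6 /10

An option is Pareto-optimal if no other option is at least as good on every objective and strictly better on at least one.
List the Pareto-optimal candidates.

P2, P3, P5, P6, P8, P10

P1: dominated by P3 (salary ask 118≤202, experience 14≥11, start delay 0≤15, interview score 8.3≥5.3).
P2: not dominated.
P3: not dominated (best start delay).
P4: dominated by P2 (salary ask 116≤199, experience 15≥13, start delay 3≤4, interview score 4.9≥3.5).
P5: not dominated.
P6: not dominated (best salary ask).
P7: dominated by P2 (salary ask 116≤163, experience 15≥13, start delay 3≤3, interview score 4.9≥3.4).
P8: not dominated.
P9: dominated by P3 (salary ask 118≤159, experience 14≥5, start delay 0≤11, interview score 8.3≥7.4).
P10: not dominated.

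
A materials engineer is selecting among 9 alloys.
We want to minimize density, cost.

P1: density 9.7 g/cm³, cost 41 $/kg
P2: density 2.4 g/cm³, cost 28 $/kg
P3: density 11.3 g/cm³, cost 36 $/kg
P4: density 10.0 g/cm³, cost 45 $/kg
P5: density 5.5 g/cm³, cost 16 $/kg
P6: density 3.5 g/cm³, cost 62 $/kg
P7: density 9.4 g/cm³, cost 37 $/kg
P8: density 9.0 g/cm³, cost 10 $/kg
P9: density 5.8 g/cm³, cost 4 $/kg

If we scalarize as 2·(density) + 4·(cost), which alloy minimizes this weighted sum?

P9

P1: 2·9.7 + 4·41 = 183.4
P2: 2·2.4 + 4·28 = 116.8
P3: 2·11.3 + 4·36 = 166.6
P4: 2·10.0 + 4·45 = 200.0
P5: 2·5.5 + 4·16 = 75.0
P6: 2·3.5 + 4·62 = 255.0
P7: 2·9.4 + 4·37 = 166.8
P8: 2·9.0 + 4·10 = 58.0
P9: 2·5.8 + 4·4 = 27.6
Lowest: P9 at 27.6.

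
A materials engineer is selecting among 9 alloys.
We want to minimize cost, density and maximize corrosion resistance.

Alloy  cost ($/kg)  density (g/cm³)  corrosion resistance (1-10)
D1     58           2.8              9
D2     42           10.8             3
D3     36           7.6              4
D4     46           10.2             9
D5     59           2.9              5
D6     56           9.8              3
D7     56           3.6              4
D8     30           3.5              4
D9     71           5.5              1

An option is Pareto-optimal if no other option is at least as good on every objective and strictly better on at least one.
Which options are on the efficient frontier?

D1: not dominated (best density).
D2: dominated by D3 (cost 36≤42, density 7.6≤10.8, corrosion resistance 4≥3).
D3: dominated by D8 (cost 30≤36, density 3.5≤7.6, corrosion resistance 4≥4).
D4: not dominated.
D5: dominated by D1 (cost 58≤59, density 2.8≤2.9, corrosion resistance 9≥5).
D6: dominated by D3 (cost 36≤56, density 7.6≤9.8, corrosion resistance 4≥3).
D7: dominated by D8 (cost 30≤56, density 3.5≤3.6, corrosion resistance 4≥4).
D8: not dominated (best cost).
D9: dominated by D1 (cost 58≤71, density 2.8≤5.5, corrosion resistance 9≥1).

D1, D4, D8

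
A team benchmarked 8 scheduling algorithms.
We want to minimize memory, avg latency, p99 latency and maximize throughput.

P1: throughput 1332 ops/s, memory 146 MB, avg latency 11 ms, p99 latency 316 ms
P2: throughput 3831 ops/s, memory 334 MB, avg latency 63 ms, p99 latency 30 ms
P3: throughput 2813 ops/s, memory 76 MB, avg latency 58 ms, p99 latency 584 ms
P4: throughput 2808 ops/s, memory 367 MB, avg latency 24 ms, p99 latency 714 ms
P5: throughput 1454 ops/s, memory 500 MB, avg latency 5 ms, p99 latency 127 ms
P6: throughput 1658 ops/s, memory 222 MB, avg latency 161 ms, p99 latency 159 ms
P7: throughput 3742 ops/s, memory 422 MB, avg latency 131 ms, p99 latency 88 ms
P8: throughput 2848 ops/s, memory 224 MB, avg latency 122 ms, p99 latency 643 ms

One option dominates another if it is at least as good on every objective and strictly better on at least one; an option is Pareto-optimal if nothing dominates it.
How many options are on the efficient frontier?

P1: not dominated.
P2: not dominated (best throughput).
P3: not dominated (best memory).
P4: not dominated.
P5: not dominated (best avg latency).
P6: not dominated.
P7: dominated by P2 (throughput 3831≥3742, memory 334≤422, avg latency 63≤131, p99 latency 30≤88).
P8: not dominated.
Pareto-optimal: P1, P2, P3, P4, P5, P6, P8 → 7.

7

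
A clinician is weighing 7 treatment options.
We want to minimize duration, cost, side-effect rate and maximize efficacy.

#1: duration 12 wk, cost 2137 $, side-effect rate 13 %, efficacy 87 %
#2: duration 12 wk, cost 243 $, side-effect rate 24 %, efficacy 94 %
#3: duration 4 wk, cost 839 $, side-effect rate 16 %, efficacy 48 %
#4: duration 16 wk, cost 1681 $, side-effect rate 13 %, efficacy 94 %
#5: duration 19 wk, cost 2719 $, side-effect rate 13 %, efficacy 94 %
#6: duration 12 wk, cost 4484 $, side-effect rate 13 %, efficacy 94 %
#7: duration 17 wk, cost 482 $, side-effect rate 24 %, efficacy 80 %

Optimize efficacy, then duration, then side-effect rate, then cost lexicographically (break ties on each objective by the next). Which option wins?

First maximize efficacy: best is 94, kept {#2, #4, #5, #6}.
Then minimize duration: best is 12, kept {#2, #6}.
Then minimize side-effect rate: best is 13, kept {#6}.

#6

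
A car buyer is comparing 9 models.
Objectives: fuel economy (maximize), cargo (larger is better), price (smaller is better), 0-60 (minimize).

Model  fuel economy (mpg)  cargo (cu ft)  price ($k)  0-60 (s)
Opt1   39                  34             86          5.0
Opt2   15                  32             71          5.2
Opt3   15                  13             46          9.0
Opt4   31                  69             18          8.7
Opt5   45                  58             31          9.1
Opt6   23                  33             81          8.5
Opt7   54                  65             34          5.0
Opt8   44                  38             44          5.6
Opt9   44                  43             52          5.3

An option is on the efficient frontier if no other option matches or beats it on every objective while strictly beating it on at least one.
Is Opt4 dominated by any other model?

Opt1: worse on cargo (34 vs 69).
Opt2: worse on fuel economy (15 vs 31).
Opt3: worse on fuel economy (15 vs 31).
Opt5: worse on cargo (58 vs 69).
Opt6: worse on fuel economy (23 vs 31).
Opt7: worse on cargo (65 vs 69).
Opt8: worse on cargo (38 vs 69).
Opt9: worse on cargo (43 vs 69).
No option is at least as good as Opt4 on every objective and strictly better on one.

No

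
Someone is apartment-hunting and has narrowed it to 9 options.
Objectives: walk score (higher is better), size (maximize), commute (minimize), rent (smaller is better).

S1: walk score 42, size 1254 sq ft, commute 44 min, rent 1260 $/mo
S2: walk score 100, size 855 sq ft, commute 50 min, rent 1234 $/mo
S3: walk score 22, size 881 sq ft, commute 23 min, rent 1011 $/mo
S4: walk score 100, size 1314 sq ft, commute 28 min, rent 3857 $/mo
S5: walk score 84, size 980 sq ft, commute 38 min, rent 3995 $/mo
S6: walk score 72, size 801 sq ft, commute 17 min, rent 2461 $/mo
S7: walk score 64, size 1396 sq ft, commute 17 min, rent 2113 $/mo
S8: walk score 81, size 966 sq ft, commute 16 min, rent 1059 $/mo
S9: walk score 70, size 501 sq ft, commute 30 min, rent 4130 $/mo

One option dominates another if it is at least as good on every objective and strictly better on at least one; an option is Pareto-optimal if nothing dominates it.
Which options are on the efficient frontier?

S1: not dominated.
S2: not dominated.
S3: not dominated (best rent).
S4: not dominated.
S5: dominated by S4 (walk score 100≥84, size 1314≥980, commute 28≤38, rent 3857≤3995).
S6: dominated by S8 (walk score 81≥72, size 966≥801, commute 16≤17, rent 1059≤2461).
S7: not dominated (best size).
S8: not dominated (best commute).
S9: dominated by S4 (walk score 100≥70, size 1314≥501, commute 28≤30, rent 3857≤4130).

S1, S2, S3, S4, S7, S8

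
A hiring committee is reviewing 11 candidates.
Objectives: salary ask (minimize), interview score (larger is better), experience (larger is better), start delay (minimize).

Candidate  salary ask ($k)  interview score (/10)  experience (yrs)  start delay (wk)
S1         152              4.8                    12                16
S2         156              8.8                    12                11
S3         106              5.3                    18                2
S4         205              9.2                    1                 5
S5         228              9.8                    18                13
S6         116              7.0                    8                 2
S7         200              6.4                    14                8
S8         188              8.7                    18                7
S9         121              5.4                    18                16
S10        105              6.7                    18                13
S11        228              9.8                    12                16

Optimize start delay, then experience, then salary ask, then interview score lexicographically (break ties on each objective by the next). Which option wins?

S3

First minimize start delay: best is 2, kept {S3, S6}.
Then maximize experience: best is 18, kept {S3}.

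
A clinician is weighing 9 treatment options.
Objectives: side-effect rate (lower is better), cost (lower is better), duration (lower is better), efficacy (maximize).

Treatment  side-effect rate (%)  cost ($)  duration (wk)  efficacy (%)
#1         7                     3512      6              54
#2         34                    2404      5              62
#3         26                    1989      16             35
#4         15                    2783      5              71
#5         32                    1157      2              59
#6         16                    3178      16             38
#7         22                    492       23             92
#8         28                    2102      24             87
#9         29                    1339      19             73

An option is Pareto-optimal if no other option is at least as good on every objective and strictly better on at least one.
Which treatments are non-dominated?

#1, #2, #3, #4, #5, #7, #9

#1: not dominated (best side-effect rate).
#2: not dominated.
#3: not dominated.
#4: not dominated.
#5: not dominated (best duration).
#6: dominated by #4 (side-effect rate 15≤16, cost 2783≤3178, duration 5≤16, efficacy 71≥38).
#7: not dominated (best cost).
#8: dominated by #7 (side-effect rate 22≤28, cost 492≤2102, duration 23≤24, efficacy 92≥87).
#9: not dominated.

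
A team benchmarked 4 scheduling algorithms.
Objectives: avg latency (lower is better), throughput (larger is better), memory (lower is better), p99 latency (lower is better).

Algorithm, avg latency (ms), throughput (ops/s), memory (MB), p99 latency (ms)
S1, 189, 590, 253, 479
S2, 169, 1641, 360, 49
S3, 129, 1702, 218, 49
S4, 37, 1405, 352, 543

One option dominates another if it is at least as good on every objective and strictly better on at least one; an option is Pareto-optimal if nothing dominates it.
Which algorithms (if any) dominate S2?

S3: avg latency 129≤169, throughput 1702≥1641, memory 218≤360, p99 latency 49≤49 — dominates S2.
Others (S1, S4) are each worse than S2 on at least one objective.

S3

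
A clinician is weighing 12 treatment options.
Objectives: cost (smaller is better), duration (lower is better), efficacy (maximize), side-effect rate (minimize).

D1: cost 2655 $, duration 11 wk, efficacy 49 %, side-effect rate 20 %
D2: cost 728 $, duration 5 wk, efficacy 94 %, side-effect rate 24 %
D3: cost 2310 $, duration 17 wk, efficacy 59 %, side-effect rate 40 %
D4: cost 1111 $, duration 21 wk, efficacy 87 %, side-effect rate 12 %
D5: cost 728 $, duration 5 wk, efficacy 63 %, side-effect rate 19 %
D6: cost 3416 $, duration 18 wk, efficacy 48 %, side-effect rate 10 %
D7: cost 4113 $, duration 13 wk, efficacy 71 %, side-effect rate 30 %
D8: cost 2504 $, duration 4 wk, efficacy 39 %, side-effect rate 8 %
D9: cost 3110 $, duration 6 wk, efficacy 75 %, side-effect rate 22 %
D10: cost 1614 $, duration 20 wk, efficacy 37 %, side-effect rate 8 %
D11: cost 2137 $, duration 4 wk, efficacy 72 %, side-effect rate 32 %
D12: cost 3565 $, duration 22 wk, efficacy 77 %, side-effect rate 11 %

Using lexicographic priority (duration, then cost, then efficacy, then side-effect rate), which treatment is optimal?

First minimize duration: best is 4, kept {D8, D11}.
Then minimize cost: best is 2137, kept {D11}.

D11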